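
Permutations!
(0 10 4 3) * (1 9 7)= (0 10 4 3)(1 9 7)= [10, 9, 2, 0, 3, 5, 6, 1, 8, 7, 4]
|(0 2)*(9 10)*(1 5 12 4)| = 4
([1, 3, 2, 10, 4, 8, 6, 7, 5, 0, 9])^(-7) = (0 10 1 9 3)(5 8)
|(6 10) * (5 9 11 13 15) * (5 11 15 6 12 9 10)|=|(5 10 12 9 15 11 13 6)|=8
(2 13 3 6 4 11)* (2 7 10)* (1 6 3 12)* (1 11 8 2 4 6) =[0, 1, 13, 3, 8, 5, 6, 10, 2, 9, 4, 7, 11, 12] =(2 13 12 11 7 10 4 8)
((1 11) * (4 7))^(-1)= ((1 11)(4 7))^(-1)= (1 11)(4 7)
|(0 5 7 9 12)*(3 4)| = 10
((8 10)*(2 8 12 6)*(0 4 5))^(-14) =(0 4 5)(2 8 10 12 6)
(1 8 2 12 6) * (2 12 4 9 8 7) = (1 7 2 4 9 8 12 6) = [0, 7, 4, 3, 9, 5, 1, 2, 12, 8, 10, 11, 6]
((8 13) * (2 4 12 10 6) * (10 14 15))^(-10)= (2 15 4 10 12 6 14)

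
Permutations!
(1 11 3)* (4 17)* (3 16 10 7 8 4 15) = [0, 11, 2, 1, 17, 5, 6, 8, 4, 9, 7, 16, 12, 13, 14, 3, 10, 15] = (1 11 16 10 7 8 4 17 15 3)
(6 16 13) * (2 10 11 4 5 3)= (2 10 11 4 5 3)(6 16 13)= [0, 1, 10, 2, 5, 3, 16, 7, 8, 9, 11, 4, 12, 6, 14, 15, 13]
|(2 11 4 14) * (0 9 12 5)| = 4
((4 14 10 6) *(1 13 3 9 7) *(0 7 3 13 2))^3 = (0 2 1 7)(3 9)(4 6 10 14)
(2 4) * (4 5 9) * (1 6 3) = (1 6 3)(2 5 9 4) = [0, 6, 5, 1, 2, 9, 3, 7, 8, 4]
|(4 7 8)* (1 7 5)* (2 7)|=6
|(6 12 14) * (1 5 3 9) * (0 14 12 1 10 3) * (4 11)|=|(0 14 6 1 5)(3 9 10)(4 11)|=30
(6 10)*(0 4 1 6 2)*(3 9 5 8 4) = (0 3 9 5 8 4 1 6 10 2) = [3, 6, 0, 9, 1, 8, 10, 7, 4, 5, 2]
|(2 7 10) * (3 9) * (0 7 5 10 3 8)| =15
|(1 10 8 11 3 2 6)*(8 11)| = |(1 10 11 3 2 6)| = 6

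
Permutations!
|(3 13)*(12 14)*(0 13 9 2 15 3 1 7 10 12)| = |(0 13 1 7 10 12 14)(2 15 3 9)| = 28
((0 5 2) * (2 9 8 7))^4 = (0 7 9)(2 8 5)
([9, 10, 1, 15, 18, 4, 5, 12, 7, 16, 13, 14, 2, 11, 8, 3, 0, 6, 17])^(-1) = (0 16 9)(1 2 12 7 8 14 11 13 10)(3 15)(4 5 6 17 18)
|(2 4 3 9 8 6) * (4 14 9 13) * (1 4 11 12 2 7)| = |(1 4 3 13 11 12 2 14 9 8 6 7)| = 12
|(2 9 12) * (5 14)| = |(2 9 12)(5 14)| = 6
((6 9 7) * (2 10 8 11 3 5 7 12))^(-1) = ((2 10 8 11 3 5 7 6 9 12))^(-1) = (2 12 9 6 7 5 3 11 8 10)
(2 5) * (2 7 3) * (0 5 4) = [5, 1, 4, 2, 0, 7, 6, 3] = (0 5 7 3 2 4)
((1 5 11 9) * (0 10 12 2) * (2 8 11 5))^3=(0 8 1 10 11 2 12 9)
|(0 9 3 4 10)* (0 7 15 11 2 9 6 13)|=24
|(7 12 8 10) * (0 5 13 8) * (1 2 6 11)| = 28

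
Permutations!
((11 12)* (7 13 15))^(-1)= (7 15 13)(11 12)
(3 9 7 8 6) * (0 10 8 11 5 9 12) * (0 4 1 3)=(0 10 8 6)(1 3 12 4)(5 9 7 11)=[10, 3, 2, 12, 1, 9, 0, 11, 6, 7, 8, 5, 4]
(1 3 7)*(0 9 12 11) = (0 9 12 11)(1 3 7) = [9, 3, 2, 7, 4, 5, 6, 1, 8, 12, 10, 0, 11]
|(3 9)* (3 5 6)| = |(3 9 5 6)| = 4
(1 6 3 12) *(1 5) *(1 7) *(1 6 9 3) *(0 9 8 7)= (0 9 3 12 5)(1 8 7 6)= [9, 8, 2, 12, 4, 0, 1, 6, 7, 3, 10, 11, 5]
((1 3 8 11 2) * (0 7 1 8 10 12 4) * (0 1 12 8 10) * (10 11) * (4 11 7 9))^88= (12)(0 1 9 3 4)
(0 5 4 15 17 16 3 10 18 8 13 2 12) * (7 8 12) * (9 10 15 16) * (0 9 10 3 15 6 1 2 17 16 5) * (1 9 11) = (1 2 7 8 13 17 10 18 12 11)(3 6 9)(4 5)(15 16) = [0, 2, 7, 6, 5, 4, 9, 8, 13, 3, 18, 1, 11, 17, 14, 16, 15, 10, 12]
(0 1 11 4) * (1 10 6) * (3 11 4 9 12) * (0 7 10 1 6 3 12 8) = (12)(0 1 4 7 10 3 11 9 8) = [1, 4, 2, 11, 7, 5, 6, 10, 0, 8, 3, 9, 12]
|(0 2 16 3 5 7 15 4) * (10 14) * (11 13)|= 8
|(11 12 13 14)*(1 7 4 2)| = 4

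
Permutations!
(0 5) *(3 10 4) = (0 5)(3 10 4) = [5, 1, 2, 10, 3, 0, 6, 7, 8, 9, 4]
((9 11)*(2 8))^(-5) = ((2 8)(9 11))^(-5) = (2 8)(9 11)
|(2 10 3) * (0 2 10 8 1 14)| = 10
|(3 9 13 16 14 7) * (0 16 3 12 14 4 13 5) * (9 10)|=24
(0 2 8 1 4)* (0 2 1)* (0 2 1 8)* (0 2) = (0 8)(1 4) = [8, 4, 2, 3, 1, 5, 6, 7, 0]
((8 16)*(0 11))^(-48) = (16)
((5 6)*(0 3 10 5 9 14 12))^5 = (0 9 10 12 6 3 14 5)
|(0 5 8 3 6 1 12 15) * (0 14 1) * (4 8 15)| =|(0 5 15 14 1 12 4 8 3 6)| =10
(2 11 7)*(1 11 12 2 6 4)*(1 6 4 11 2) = [0, 2, 12, 3, 6, 5, 11, 4, 8, 9, 10, 7, 1] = (1 2 12)(4 6 11 7)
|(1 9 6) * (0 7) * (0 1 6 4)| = 5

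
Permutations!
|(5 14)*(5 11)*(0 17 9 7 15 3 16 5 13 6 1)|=13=|(0 17 9 7 15 3 16 5 14 11 13 6 1)|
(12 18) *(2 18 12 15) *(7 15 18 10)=(18)(2 10 7 15)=[0, 1, 10, 3, 4, 5, 6, 15, 8, 9, 7, 11, 12, 13, 14, 2, 16, 17, 18]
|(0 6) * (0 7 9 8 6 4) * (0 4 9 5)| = 6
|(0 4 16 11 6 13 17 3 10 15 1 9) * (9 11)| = 8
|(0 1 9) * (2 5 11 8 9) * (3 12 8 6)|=|(0 1 2 5 11 6 3 12 8 9)|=10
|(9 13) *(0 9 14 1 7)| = 6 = |(0 9 13 14 1 7)|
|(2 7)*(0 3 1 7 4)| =6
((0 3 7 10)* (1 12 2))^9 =((0 3 7 10)(1 12 2))^9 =(12)(0 3 7 10)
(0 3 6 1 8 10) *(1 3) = (0 1 8 10)(3 6) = [1, 8, 2, 6, 4, 5, 3, 7, 10, 9, 0]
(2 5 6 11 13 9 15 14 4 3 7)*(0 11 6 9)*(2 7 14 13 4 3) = (0 11 4 2 5 9 15 13)(3 14) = [11, 1, 5, 14, 2, 9, 6, 7, 8, 15, 10, 4, 12, 0, 3, 13]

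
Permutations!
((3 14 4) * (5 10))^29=(3 4 14)(5 10)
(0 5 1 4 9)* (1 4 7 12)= [5, 7, 2, 3, 9, 4, 6, 12, 8, 0, 10, 11, 1]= (0 5 4 9)(1 7 12)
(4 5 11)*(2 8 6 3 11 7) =(2 8 6 3 11 4 5 7) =[0, 1, 8, 11, 5, 7, 3, 2, 6, 9, 10, 4]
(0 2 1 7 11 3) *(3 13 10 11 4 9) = (0 2 1 7 4 9 3)(10 11 13) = [2, 7, 1, 0, 9, 5, 6, 4, 8, 3, 11, 13, 12, 10]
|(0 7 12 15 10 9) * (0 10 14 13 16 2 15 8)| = 20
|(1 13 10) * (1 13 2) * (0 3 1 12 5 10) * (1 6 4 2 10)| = |(0 3 6 4 2 12 5 1 10 13)| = 10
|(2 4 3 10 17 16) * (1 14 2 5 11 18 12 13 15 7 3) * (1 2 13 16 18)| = 26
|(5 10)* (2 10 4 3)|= 5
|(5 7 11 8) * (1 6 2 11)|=7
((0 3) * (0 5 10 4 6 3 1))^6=(3 5 10 4 6)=((0 1)(3 5 10 4 6))^6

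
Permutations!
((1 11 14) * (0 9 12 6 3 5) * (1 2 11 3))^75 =((0 9 12 6 1 3 5)(2 11 14))^75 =(14)(0 3 6 9 5 1 12)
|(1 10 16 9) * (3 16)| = |(1 10 3 16 9)| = 5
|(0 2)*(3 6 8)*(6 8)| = 2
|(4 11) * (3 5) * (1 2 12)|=6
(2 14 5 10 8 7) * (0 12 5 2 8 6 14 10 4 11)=(0 12 5 4 11)(2 10 6 14)(7 8)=[12, 1, 10, 3, 11, 4, 14, 8, 7, 9, 6, 0, 5, 13, 2]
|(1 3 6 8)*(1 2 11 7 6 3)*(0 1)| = 10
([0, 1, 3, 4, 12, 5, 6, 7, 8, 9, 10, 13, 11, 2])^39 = [0, 1, 12, 11, 13, 5, 6, 7, 8, 9, 10, 3, 2, 4]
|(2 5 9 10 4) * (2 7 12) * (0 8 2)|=|(0 8 2 5 9 10 4 7 12)|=9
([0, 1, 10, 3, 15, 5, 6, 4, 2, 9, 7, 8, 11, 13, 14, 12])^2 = (2 7 15 11)(4 12 8 10)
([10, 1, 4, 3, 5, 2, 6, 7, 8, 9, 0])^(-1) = (0 10)(2 5 4)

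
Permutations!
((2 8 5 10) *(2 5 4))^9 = (5 10)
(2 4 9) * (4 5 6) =(2 5 6 4 9) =[0, 1, 5, 3, 9, 6, 4, 7, 8, 2]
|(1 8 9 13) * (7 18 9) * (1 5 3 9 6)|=20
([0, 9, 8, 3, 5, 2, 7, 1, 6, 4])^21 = [0, 8, 9, 3, 7, 1, 5, 2, 4, 6]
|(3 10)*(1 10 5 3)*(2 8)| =|(1 10)(2 8)(3 5)| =2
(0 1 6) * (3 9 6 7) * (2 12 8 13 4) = (0 1 7 3 9 6)(2 12 8 13 4) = [1, 7, 12, 9, 2, 5, 0, 3, 13, 6, 10, 11, 8, 4]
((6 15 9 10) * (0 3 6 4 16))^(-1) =((0 3 6 15 9 10 4 16))^(-1) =(0 16 4 10 9 15 6 3)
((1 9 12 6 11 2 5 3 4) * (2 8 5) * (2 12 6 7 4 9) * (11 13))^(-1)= (1 4 7 12 2)(3 5 8 11 13 6 9)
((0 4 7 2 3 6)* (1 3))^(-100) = (0 3 2 4 6 1 7)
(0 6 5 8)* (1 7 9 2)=[6, 7, 1, 3, 4, 8, 5, 9, 0, 2]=(0 6 5 8)(1 7 9 2)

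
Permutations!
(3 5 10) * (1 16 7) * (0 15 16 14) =[15, 14, 2, 5, 4, 10, 6, 1, 8, 9, 3, 11, 12, 13, 0, 16, 7] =(0 15 16 7 1 14)(3 5 10)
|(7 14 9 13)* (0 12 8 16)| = 4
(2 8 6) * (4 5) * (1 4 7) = (1 4 5 7)(2 8 6) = [0, 4, 8, 3, 5, 7, 2, 1, 6]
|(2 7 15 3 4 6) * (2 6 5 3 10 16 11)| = |(2 7 15 10 16 11)(3 4 5)| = 6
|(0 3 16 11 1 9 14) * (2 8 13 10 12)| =35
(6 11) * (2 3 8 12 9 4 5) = (2 3 8 12 9 4 5)(6 11) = [0, 1, 3, 8, 5, 2, 11, 7, 12, 4, 10, 6, 9]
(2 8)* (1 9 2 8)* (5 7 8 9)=(1 5 7 8 9 2)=[0, 5, 1, 3, 4, 7, 6, 8, 9, 2]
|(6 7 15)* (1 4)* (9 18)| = 6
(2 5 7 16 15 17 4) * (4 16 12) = (2 5 7 12 4)(15 17 16) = [0, 1, 5, 3, 2, 7, 6, 12, 8, 9, 10, 11, 4, 13, 14, 17, 15, 16]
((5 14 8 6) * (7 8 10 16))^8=((5 14 10 16 7 8 6))^8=(5 14 10 16 7 8 6)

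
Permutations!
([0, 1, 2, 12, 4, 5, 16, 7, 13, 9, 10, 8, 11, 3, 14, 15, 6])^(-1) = [0, 1, 2, 13, 4, 5, 16, 7, 11, 9, 10, 12, 3, 8, 14, 15, 6]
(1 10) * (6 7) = (1 10)(6 7) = [0, 10, 2, 3, 4, 5, 7, 6, 8, 9, 1]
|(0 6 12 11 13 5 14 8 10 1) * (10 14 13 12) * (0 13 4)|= |(0 6 10 1 13 5 4)(8 14)(11 12)|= 14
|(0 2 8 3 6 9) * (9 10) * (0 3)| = 12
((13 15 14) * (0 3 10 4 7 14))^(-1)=((0 3 10 4 7 14 13 15))^(-1)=(0 15 13 14 7 4 10 3)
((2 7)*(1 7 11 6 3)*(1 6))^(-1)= ((1 7 2 11)(3 6))^(-1)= (1 11 2 7)(3 6)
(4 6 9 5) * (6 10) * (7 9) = (4 10 6 7 9 5) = [0, 1, 2, 3, 10, 4, 7, 9, 8, 5, 6]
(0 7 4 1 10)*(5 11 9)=(0 7 4 1 10)(5 11 9)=[7, 10, 2, 3, 1, 11, 6, 4, 8, 5, 0, 9]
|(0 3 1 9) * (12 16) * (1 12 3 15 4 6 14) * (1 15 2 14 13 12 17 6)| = 42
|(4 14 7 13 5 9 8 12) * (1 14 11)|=|(1 14 7 13 5 9 8 12 4 11)|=10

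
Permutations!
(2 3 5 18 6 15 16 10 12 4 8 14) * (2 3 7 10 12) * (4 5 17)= (2 7 10)(3 17 4 8 14)(5 18 6 15 16 12)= [0, 1, 7, 17, 8, 18, 15, 10, 14, 9, 2, 11, 5, 13, 3, 16, 12, 4, 6]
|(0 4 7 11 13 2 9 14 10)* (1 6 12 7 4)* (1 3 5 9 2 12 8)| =12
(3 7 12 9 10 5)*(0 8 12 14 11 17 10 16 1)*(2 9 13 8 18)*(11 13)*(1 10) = (0 18 2 9 16 10 5 3 7 14 13 8 12 11 17 1) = [18, 0, 9, 7, 4, 3, 6, 14, 12, 16, 5, 17, 11, 8, 13, 15, 10, 1, 2]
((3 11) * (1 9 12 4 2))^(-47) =((1 9 12 4 2)(3 11))^(-47) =(1 4 9 2 12)(3 11)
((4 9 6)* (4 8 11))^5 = ((4 9 6 8 11))^5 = (11)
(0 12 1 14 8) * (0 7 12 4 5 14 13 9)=[4, 13, 2, 3, 5, 14, 6, 12, 7, 0, 10, 11, 1, 9, 8]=(0 4 5 14 8 7 12 1 13 9)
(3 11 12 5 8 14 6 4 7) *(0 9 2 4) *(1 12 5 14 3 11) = (0 9 2 4 7 11 5 8 3 1 12 14 6) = [9, 12, 4, 1, 7, 8, 0, 11, 3, 2, 10, 5, 14, 13, 6]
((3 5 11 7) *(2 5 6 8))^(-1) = (2 8 6 3 7 11 5)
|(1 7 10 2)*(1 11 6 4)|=7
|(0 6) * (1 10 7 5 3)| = 10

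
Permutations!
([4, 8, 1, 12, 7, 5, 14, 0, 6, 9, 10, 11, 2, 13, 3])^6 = [0, 2, 12, 14, 4, 5, 8, 7, 1, 9, 10, 11, 3, 13, 6]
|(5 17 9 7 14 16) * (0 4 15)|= |(0 4 15)(5 17 9 7 14 16)|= 6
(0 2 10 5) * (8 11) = (0 2 10 5)(8 11) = [2, 1, 10, 3, 4, 0, 6, 7, 11, 9, 5, 8]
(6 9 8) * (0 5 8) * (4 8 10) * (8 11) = (0 5 10 4 11 8 6 9) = [5, 1, 2, 3, 11, 10, 9, 7, 6, 0, 4, 8]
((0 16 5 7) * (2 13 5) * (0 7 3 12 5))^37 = ((0 16 2 13)(3 12 5))^37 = (0 16 2 13)(3 12 5)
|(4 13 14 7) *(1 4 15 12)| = |(1 4 13 14 7 15 12)| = 7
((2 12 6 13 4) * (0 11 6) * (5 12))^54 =((0 11 6 13 4 2 5 12))^54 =(0 5 4 6)(2 13 11 12)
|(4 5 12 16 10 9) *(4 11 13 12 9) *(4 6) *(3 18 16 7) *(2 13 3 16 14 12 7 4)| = |(2 13 7 16 10 6)(3 18 14 12 4 5 9 11)| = 24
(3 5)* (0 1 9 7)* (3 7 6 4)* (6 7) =(0 1 9 7)(3 5 6 4) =[1, 9, 2, 5, 3, 6, 4, 0, 8, 7]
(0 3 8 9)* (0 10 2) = (0 3 8 9 10 2) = [3, 1, 0, 8, 4, 5, 6, 7, 9, 10, 2]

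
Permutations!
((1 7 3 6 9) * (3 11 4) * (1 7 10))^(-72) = ((1 10)(3 6 9 7 11 4))^(-72) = (11)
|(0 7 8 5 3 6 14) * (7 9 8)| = |(0 9 8 5 3 6 14)| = 7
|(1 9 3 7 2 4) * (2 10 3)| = |(1 9 2 4)(3 7 10)| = 12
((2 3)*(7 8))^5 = (2 3)(7 8)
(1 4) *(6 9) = [0, 4, 2, 3, 1, 5, 9, 7, 8, 6] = (1 4)(6 9)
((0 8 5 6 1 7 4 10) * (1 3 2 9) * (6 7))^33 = (0 7)(1 2 6 9 3)(4 8)(5 10)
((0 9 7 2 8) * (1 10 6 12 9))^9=(12)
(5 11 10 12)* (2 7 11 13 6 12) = (2 7 11 10)(5 13 6 12) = [0, 1, 7, 3, 4, 13, 12, 11, 8, 9, 2, 10, 5, 6]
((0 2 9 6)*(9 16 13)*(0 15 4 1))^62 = (0 1 4 15 6 9 13 16 2)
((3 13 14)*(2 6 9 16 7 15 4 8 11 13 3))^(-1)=(2 14 13 11 8 4 15 7 16 9 6)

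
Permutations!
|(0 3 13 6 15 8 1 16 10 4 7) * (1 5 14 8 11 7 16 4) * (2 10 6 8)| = |(0 3 13 8 5 14 2 10 1 4 16 6 15 11 7)| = 15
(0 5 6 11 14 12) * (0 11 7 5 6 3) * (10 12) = (0 6 7 5 3)(10 12 11 14) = [6, 1, 2, 0, 4, 3, 7, 5, 8, 9, 12, 14, 11, 13, 10]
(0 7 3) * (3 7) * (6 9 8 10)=(0 3)(6 9 8 10)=[3, 1, 2, 0, 4, 5, 9, 7, 10, 8, 6]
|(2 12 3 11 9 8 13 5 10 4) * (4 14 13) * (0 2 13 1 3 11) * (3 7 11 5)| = |(0 2 12 5 10 14 1 7 11 9 8 4 13 3)| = 14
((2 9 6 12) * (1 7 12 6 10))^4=(1 9 12)(2 7 10)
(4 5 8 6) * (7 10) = (4 5 8 6)(7 10) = [0, 1, 2, 3, 5, 8, 4, 10, 6, 9, 7]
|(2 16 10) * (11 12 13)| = |(2 16 10)(11 12 13)| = 3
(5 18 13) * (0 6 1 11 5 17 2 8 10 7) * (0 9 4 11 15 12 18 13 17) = (0 6 1 15 12 18 17 2 8 10 7 9 4 11 5 13) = [6, 15, 8, 3, 11, 13, 1, 9, 10, 4, 7, 5, 18, 0, 14, 12, 16, 2, 17]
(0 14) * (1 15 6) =(0 14)(1 15 6) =[14, 15, 2, 3, 4, 5, 1, 7, 8, 9, 10, 11, 12, 13, 0, 6]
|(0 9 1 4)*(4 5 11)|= |(0 9 1 5 11 4)|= 6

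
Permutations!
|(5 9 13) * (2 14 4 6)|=12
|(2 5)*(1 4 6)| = 6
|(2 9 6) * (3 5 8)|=|(2 9 6)(3 5 8)|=3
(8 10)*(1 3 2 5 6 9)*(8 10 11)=[0, 3, 5, 2, 4, 6, 9, 7, 11, 1, 10, 8]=(1 3 2 5 6 9)(8 11)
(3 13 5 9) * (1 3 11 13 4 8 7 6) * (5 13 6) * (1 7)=(13)(1 3 4 8)(5 9 11 6 7)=[0, 3, 2, 4, 8, 9, 7, 5, 1, 11, 10, 6, 12, 13]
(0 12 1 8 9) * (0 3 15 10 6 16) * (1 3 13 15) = (0 12 3 1 8 9 13 15 10 6 16) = [12, 8, 2, 1, 4, 5, 16, 7, 9, 13, 6, 11, 3, 15, 14, 10, 0]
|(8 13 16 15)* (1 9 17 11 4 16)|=9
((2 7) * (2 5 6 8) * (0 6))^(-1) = ((0 6 8 2 7 5))^(-1) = (0 5 7 2 8 6)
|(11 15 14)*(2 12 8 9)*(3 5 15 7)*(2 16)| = 30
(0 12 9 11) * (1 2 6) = (0 12 9 11)(1 2 6) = [12, 2, 6, 3, 4, 5, 1, 7, 8, 11, 10, 0, 9]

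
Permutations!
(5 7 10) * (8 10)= (5 7 8 10)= [0, 1, 2, 3, 4, 7, 6, 8, 10, 9, 5]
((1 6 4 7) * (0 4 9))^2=((0 4 7 1 6 9))^2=(0 7 6)(1 9 4)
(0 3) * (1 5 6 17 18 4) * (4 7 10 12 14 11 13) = [3, 5, 2, 0, 1, 6, 17, 10, 8, 9, 12, 13, 14, 4, 11, 15, 16, 18, 7] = (0 3)(1 5 6 17 18 7 10 12 14 11 13 4)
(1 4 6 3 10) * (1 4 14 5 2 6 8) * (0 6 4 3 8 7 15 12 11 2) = (0 6 8 1 14 5)(2 4 7 15 12 11)(3 10) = [6, 14, 4, 10, 7, 0, 8, 15, 1, 9, 3, 2, 11, 13, 5, 12]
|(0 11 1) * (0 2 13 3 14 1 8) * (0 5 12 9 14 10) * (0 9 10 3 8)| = |(0 11)(1 2 13 8 5 12 10 9 14)| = 18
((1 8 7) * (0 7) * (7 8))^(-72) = (8)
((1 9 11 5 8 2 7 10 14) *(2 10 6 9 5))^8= (1 10 5 14 8)(2 9 7 11 6)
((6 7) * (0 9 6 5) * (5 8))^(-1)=(0 5 8 7 6 9)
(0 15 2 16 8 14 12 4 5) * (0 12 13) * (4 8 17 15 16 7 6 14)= (0 16 17 15 2 7 6 14 13)(4 5 12 8)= [16, 1, 7, 3, 5, 12, 14, 6, 4, 9, 10, 11, 8, 0, 13, 2, 17, 15]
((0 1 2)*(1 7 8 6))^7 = ((0 7 8 6 1 2))^7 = (0 7 8 6 1 2)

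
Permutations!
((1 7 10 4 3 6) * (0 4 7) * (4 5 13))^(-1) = ((0 5 13 4 3 6 1)(7 10))^(-1) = (0 1 6 3 4 13 5)(7 10)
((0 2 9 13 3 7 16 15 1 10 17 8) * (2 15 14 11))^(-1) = (0 8 17 10 1 15)(2 11 14 16 7 3 13 9)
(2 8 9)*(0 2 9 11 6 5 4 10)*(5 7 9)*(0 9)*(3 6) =(0 2 8 11 3 6 7)(4 10 9 5) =[2, 1, 8, 6, 10, 4, 7, 0, 11, 5, 9, 3]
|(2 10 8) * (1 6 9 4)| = 12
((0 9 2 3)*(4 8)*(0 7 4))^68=(0 4 3 9 8 7 2)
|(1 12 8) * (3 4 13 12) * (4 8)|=|(1 3 8)(4 13 12)|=3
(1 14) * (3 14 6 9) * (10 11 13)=(1 6 9 3 14)(10 11 13)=[0, 6, 2, 14, 4, 5, 9, 7, 8, 3, 11, 13, 12, 10, 1]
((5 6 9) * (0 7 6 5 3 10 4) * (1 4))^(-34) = ((0 7 6 9 3 10 1 4))^(-34) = (0 1 3 6)(4 10 9 7)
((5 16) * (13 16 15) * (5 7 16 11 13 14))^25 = ((5 15 14)(7 16)(11 13))^25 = (5 15 14)(7 16)(11 13)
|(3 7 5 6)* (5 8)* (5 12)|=6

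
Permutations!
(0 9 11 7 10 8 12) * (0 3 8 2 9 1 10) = (0 1 10 2 9 11 7)(3 8 12) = [1, 10, 9, 8, 4, 5, 6, 0, 12, 11, 2, 7, 3]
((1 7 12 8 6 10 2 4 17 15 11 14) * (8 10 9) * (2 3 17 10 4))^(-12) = (1 11 17 10 12)(3 4 7 14 15)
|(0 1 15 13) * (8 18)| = 4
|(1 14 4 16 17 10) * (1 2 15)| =8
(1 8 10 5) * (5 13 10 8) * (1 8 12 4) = [0, 5, 2, 3, 1, 8, 6, 7, 12, 9, 13, 11, 4, 10] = (1 5 8 12 4)(10 13)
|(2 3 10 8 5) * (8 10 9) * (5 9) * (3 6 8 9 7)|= 6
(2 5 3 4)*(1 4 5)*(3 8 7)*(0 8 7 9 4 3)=(0 8 9 4 2 1 3 5 7)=[8, 3, 1, 5, 2, 7, 6, 0, 9, 4]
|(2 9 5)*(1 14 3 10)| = 12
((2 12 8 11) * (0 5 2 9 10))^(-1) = (0 10 9 11 8 12 2 5)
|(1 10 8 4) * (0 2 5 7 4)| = 8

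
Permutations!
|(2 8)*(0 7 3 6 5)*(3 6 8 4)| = |(0 7 6 5)(2 4 3 8)| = 4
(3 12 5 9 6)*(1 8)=(1 8)(3 12 5 9 6)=[0, 8, 2, 12, 4, 9, 3, 7, 1, 6, 10, 11, 5]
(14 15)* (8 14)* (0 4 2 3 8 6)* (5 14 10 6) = [4, 1, 3, 8, 2, 14, 0, 7, 10, 9, 6, 11, 12, 13, 15, 5] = (0 4 2 3 8 10 6)(5 14 15)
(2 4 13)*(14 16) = (2 4 13)(14 16) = [0, 1, 4, 3, 13, 5, 6, 7, 8, 9, 10, 11, 12, 2, 16, 15, 14]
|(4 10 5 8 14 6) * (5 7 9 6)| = |(4 10 7 9 6)(5 8 14)| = 15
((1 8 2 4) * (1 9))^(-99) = (1 8 2 4 9)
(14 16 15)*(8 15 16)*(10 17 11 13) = (8 15 14)(10 17 11 13) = [0, 1, 2, 3, 4, 5, 6, 7, 15, 9, 17, 13, 12, 10, 8, 14, 16, 11]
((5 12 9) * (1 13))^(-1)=(1 13)(5 9 12)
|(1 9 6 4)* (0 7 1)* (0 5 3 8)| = 9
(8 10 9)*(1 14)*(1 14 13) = (14)(1 13)(8 10 9) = [0, 13, 2, 3, 4, 5, 6, 7, 10, 8, 9, 11, 12, 1, 14]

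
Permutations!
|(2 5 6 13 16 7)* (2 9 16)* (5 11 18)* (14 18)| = 21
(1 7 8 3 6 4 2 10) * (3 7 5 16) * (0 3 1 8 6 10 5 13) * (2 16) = (0 3 10 8 7 6 4 16 1 13)(2 5) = [3, 13, 5, 10, 16, 2, 4, 6, 7, 9, 8, 11, 12, 0, 14, 15, 1]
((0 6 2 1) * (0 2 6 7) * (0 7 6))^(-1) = (7)(0 6)(1 2)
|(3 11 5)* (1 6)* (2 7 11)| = |(1 6)(2 7 11 5 3)| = 10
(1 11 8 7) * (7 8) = [0, 11, 2, 3, 4, 5, 6, 1, 8, 9, 10, 7] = (1 11 7)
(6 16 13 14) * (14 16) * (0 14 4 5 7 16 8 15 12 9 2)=(0 14 6 4 5 7 16 13 8 15 12 9 2)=[14, 1, 0, 3, 5, 7, 4, 16, 15, 2, 10, 11, 9, 8, 6, 12, 13]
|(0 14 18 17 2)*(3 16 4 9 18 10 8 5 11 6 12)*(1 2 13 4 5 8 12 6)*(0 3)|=|(0 14 10 12)(1 2 3 16 5 11)(4 9 18 17 13)|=60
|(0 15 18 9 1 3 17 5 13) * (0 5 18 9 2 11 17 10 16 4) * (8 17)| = |(0 15 9 1 3 10 16 4)(2 11 8 17 18)(5 13)| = 40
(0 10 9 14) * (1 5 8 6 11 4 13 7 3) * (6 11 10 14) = (0 14)(1 5 8 11 4 13 7 3)(6 10 9) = [14, 5, 2, 1, 13, 8, 10, 3, 11, 6, 9, 4, 12, 7, 0]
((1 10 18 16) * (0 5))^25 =(0 5)(1 10 18 16)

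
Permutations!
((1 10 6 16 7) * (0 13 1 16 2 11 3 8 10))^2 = (16)(0 1 13)(2 3 10)(6 11 8)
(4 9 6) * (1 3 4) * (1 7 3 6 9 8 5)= (9)(1 6 7 3 4 8 5)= [0, 6, 2, 4, 8, 1, 7, 3, 5, 9]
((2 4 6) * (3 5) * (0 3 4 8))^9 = ((0 3 5 4 6 2 8))^9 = (0 5 6 8 3 4 2)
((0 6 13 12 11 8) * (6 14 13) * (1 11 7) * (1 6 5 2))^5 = (0 6 8 7 11 12 1 13 2 14 5)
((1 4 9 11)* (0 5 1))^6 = ((0 5 1 4 9 11))^6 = (11)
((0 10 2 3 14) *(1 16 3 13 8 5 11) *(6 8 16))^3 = (0 13 14 2 3 10 16)(1 5 6 11 8)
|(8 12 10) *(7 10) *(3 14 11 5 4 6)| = |(3 14 11 5 4 6)(7 10 8 12)| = 12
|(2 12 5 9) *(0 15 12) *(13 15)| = |(0 13 15 12 5 9 2)| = 7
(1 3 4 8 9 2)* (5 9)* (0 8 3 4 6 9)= (0 8 5)(1 4 3 6 9 2)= [8, 4, 1, 6, 3, 0, 9, 7, 5, 2]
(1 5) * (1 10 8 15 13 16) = [0, 5, 2, 3, 4, 10, 6, 7, 15, 9, 8, 11, 12, 16, 14, 13, 1] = (1 5 10 8 15 13 16)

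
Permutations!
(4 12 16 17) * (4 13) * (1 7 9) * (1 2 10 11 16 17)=(1 7 9 2 10 11 16)(4 12 17 13)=[0, 7, 10, 3, 12, 5, 6, 9, 8, 2, 11, 16, 17, 4, 14, 15, 1, 13]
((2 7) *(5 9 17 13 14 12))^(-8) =(5 14 17)(9 12 13)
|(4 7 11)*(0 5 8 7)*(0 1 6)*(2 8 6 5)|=|(0 2 8 7 11 4 1 5 6)|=9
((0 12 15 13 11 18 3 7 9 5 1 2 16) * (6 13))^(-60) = (0 5 18 15 2 7 13)(1 3 6 16 9 11 12)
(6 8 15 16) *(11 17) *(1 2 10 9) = (1 2 10 9)(6 8 15 16)(11 17) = [0, 2, 10, 3, 4, 5, 8, 7, 15, 1, 9, 17, 12, 13, 14, 16, 6, 11]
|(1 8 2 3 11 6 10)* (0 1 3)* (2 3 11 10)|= |(0 1 8 3 10 11 6 2)|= 8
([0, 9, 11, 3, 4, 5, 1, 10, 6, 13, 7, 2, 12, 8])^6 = [0, 9, 2, 3, 4, 5, 1, 7, 6, 13, 10, 11, 12, 8]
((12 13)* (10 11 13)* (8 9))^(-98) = ((8 9)(10 11 13 12))^(-98) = (10 13)(11 12)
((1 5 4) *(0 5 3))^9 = (0 3 1 4 5)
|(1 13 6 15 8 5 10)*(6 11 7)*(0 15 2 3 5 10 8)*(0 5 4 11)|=42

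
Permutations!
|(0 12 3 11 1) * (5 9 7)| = |(0 12 3 11 1)(5 9 7)| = 15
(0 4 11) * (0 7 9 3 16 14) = (0 4 11 7 9 3 16 14) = [4, 1, 2, 16, 11, 5, 6, 9, 8, 3, 10, 7, 12, 13, 0, 15, 14]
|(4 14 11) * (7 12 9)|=|(4 14 11)(7 12 9)|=3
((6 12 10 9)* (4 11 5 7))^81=(4 11 5 7)(6 12 10 9)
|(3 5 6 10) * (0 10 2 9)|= 7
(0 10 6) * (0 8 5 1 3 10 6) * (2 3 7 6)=(0 2 3 10)(1 7 6 8 5)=[2, 7, 3, 10, 4, 1, 8, 6, 5, 9, 0]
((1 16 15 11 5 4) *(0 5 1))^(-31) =((0 5 4)(1 16 15 11))^(-31) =(0 4 5)(1 16 15 11)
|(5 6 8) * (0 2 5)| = 5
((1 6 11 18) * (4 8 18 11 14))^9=((1 6 14 4 8 18))^9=(1 4)(6 8)(14 18)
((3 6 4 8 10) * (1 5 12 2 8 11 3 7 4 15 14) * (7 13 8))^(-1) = (1 14 15 6 3 11 4 7 2 12 5)(8 13 10)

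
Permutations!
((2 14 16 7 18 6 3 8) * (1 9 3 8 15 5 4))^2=(1 3 5)(2 16 18 8 14 7 6)(4 9 15)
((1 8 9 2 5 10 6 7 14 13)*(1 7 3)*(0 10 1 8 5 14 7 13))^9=((0 10 6 3 8 9 2 14)(1 5))^9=(0 10 6 3 8 9 2 14)(1 5)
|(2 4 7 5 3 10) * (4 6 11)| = 8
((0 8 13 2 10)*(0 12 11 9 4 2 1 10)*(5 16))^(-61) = (0 2 4 9 11 12 10 1 13 8)(5 16)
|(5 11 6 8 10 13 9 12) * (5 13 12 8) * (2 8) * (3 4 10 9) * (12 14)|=|(2 8 9)(3 4 10 14 12 13)(5 11 6)|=6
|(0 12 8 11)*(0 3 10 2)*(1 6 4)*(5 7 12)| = 9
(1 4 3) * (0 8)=[8, 4, 2, 1, 3, 5, 6, 7, 0]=(0 8)(1 4 3)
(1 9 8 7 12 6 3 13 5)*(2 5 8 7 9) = [0, 2, 5, 13, 4, 1, 3, 12, 9, 7, 10, 11, 6, 8] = (1 2 5)(3 13 8 9 7 12 6)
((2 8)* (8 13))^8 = (2 8 13)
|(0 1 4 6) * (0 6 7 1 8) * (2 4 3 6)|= |(0 8)(1 3 6 2 4 7)|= 6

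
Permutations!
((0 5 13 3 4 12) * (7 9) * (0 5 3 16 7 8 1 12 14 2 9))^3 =(0 14 8 5 7 4 9 12 16 3 2 1 13)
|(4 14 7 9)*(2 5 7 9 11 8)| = 15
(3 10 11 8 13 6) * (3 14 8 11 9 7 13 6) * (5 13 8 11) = (3 10 9 7 8 6 14 11 5 13) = [0, 1, 2, 10, 4, 13, 14, 8, 6, 7, 9, 5, 12, 3, 11]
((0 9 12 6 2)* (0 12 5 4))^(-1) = ((0 9 5 4)(2 12 6))^(-1) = (0 4 5 9)(2 6 12)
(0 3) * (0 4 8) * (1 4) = (0 3 1 4 8) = [3, 4, 2, 1, 8, 5, 6, 7, 0]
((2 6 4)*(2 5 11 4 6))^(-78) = ((4 5 11))^(-78) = (11)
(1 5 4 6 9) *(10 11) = (1 5 4 6 9)(10 11) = [0, 5, 2, 3, 6, 4, 9, 7, 8, 1, 11, 10]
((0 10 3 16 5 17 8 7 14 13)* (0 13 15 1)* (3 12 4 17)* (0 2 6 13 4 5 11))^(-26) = ((0 10 12 5 3 16 11)(1 2 6 13 4 17 8 7 14 15))^(-26) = (0 12 3 11 10 5 16)(1 4 14 6 8)(2 17 15 13 7)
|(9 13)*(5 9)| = |(5 9 13)| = 3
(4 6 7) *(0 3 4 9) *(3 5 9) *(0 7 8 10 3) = (0 5 9 7)(3 4 6 8 10) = [5, 1, 2, 4, 6, 9, 8, 0, 10, 7, 3]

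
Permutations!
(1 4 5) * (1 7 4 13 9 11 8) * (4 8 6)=(1 13 9 11 6 4 5 7 8)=[0, 13, 2, 3, 5, 7, 4, 8, 1, 11, 10, 6, 12, 9]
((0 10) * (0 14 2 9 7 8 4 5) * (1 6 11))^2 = (0 14 9 8 5 10 2 7 4)(1 11 6)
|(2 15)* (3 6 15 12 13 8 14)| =|(2 12 13 8 14 3 6 15)| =8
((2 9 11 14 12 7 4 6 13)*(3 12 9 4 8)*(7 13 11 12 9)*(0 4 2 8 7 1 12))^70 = (0 14 8 4 1 3 6 12 9 11 13)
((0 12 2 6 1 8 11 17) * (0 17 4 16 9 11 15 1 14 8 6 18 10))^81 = ((0 12 2 18 10)(1 6 14 8 15)(4 16 9 11))^81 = (0 12 2 18 10)(1 6 14 8 15)(4 16 9 11)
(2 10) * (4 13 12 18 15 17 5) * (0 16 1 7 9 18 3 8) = (0 16 1 7 9 18 15 17 5 4 13 12 3 8)(2 10) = [16, 7, 10, 8, 13, 4, 6, 9, 0, 18, 2, 11, 3, 12, 14, 17, 1, 5, 15]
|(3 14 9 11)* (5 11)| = |(3 14 9 5 11)| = 5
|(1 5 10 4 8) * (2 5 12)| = 7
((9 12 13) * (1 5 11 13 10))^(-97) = (1 5 11 13 9 12 10)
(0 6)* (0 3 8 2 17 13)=[6, 1, 17, 8, 4, 5, 3, 7, 2, 9, 10, 11, 12, 0, 14, 15, 16, 13]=(0 6 3 8 2 17 13)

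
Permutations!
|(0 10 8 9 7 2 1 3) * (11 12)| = 8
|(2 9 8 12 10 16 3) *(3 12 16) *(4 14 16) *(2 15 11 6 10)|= 35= |(2 9 8 4 14 16 12)(3 15 11 6 10)|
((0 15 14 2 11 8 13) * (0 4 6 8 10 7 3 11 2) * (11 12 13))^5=(0 14 15)(3 8 12 11 13 10 4 7 6)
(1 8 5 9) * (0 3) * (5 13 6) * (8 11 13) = (0 3)(1 11 13 6 5 9) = [3, 11, 2, 0, 4, 9, 5, 7, 8, 1, 10, 13, 12, 6]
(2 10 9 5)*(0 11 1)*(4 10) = [11, 0, 4, 3, 10, 2, 6, 7, 8, 5, 9, 1] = (0 11 1)(2 4 10 9 5)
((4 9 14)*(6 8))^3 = ((4 9 14)(6 8))^3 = (14)(6 8)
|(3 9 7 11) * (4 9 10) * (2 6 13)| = 6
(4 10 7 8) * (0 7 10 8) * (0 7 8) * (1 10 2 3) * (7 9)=[8, 10, 3, 1, 0, 5, 6, 9, 4, 7, 2]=(0 8 4)(1 10 2 3)(7 9)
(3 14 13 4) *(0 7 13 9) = (0 7 13 4 3 14 9) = [7, 1, 2, 14, 3, 5, 6, 13, 8, 0, 10, 11, 12, 4, 9]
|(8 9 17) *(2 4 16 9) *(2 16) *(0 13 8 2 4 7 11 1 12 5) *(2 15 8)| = 40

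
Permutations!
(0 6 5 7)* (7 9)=(0 6 5 9 7)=[6, 1, 2, 3, 4, 9, 5, 0, 8, 7]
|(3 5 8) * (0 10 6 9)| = |(0 10 6 9)(3 5 8)| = 12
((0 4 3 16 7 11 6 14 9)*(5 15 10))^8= (0 9 14 6 11 7 16 3 4)(5 10 15)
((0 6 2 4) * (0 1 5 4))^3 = ((0 6 2)(1 5 4))^3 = (6)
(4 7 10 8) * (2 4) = (2 4 7 10 8) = [0, 1, 4, 3, 7, 5, 6, 10, 2, 9, 8]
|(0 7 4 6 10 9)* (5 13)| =|(0 7 4 6 10 9)(5 13)| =6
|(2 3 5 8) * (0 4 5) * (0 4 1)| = 10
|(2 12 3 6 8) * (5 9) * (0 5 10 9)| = |(0 5)(2 12 3 6 8)(9 10)| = 10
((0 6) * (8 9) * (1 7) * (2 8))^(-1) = (0 6)(1 7)(2 9 8)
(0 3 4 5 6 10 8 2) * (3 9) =(0 9 3 4 5 6 10 8 2) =[9, 1, 0, 4, 5, 6, 10, 7, 2, 3, 8]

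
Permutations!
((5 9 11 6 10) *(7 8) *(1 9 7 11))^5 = (1 9)(5 10 6 11 8 7)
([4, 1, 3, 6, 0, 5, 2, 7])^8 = (7)(2 6 3)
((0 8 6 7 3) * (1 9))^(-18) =(9)(0 6 3 8 7)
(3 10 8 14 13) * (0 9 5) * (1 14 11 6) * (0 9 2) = (0 2)(1 14 13 3 10 8 11 6)(5 9) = [2, 14, 0, 10, 4, 9, 1, 7, 11, 5, 8, 6, 12, 3, 13]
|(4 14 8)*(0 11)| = 6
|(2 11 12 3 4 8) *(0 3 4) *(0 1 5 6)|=|(0 3 1 5 6)(2 11 12 4 8)|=5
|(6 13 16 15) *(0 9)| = 4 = |(0 9)(6 13 16 15)|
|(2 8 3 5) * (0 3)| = 5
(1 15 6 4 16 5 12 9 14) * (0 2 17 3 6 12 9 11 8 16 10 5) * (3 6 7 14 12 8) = (0 2 17 6 4 10 5 9 12 11 3 7 14 1 15 8 16) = [2, 15, 17, 7, 10, 9, 4, 14, 16, 12, 5, 3, 11, 13, 1, 8, 0, 6]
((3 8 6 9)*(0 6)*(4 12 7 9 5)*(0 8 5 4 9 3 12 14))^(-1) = ((0 6 4 14)(3 5 9 12 7))^(-1) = (0 14 4 6)(3 7 12 9 5)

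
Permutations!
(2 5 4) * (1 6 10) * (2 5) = (1 6 10)(4 5) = [0, 6, 2, 3, 5, 4, 10, 7, 8, 9, 1]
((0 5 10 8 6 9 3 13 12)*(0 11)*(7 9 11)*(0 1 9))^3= ((0 5 10 8 6 11 1 9 3 13 12 7))^3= (0 8 1 13)(3 7 10 11)(5 6 9 12)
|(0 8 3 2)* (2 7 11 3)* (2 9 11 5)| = |(0 8 9 11 3 7 5 2)| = 8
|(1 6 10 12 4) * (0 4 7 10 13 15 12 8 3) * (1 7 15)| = 6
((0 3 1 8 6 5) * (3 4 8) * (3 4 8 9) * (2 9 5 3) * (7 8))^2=(9)(0 8 3 4)(1 5 7 6)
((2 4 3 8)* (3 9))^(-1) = ((2 4 9 3 8))^(-1) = (2 8 3 9 4)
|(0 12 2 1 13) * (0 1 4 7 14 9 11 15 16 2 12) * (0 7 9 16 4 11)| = 18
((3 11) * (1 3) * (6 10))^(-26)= ((1 3 11)(6 10))^(-26)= (1 3 11)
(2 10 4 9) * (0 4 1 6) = (0 4 9 2 10 1 6) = [4, 6, 10, 3, 9, 5, 0, 7, 8, 2, 1]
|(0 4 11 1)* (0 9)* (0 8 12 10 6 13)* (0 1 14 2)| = 35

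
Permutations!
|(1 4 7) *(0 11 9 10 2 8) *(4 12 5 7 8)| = |(0 11 9 10 2 4 8)(1 12 5 7)| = 28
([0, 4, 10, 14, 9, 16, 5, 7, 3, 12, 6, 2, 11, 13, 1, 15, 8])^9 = [0, 16, 4, 6, 8, 11, 12, 7, 10, 3, 9, 1, 14, 13, 5, 15, 2]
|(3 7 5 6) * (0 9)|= 4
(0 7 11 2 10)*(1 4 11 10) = (0 7 10)(1 4 11 2) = [7, 4, 1, 3, 11, 5, 6, 10, 8, 9, 0, 2]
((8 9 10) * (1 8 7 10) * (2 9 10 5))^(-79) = ((1 8 10 7 5 2 9))^(-79) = (1 2 7 8 9 5 10)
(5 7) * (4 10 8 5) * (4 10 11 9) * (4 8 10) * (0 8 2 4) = (0 8 5 7)(2 4 11 9) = [8, 1, 4, 3, 11, 7, 6, 0, 5, 2, 10, 9]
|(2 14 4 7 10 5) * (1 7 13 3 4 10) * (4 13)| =4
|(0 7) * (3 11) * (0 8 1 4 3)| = 7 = |(0 7 8 1 4 3 11)|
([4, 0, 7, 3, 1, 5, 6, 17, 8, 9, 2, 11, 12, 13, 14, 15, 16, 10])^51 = [0, 1, 10, 3, 4, 5, 6, 2, 8, 9, 17, 11, 12, 13, 14, 15, 16, 7]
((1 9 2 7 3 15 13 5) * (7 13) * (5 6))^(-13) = ((1 9 2 13 6 5)(3 15 7))^(-13) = (1 5 6 13 2 9)(3 7 15)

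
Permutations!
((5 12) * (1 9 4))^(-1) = (1 4 9)(5 12)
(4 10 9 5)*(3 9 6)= [0, 1, 2, 9, 10, 4, 3, 7, 8, 5, 6]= (3 9 5 4 10 6)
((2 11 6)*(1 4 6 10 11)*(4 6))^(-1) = (1 2 6)(10 11) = ((1 6 2)(10 11))^(-1)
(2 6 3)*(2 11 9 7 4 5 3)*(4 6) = [0, 1, 4, 11, 5, 3, 2, 6, 8, 7, 10, 9] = (2 4 5 3 11 9 7 6)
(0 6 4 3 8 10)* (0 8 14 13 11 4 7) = (0 6 7)(3 14 13 11 4)(8 10) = [6, 1, 2, 14, 3, 5, 7, 0, 10, 9, 8, 4, 12, 11, 13]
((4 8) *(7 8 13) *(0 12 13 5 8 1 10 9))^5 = ((0 12 13 7 1 10 9)(4 5 8))^5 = (0 10 7 12 9 1 13)(4 8 5)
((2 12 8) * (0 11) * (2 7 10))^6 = (2 12 8 7 10)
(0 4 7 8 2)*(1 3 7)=(0 4 1 3 7 8 2)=[4, 3, 0, 7, 1, 5, 6, 8, 2]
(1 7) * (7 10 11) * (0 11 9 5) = (0 11 7 1 10 9 5) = [11, 10, 2, 3, 4, 0, 6, 1, 8, 5, 9, 7]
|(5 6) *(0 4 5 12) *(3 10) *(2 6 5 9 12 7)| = 12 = |(0 4 9 12)(2 6 7)(3 10)|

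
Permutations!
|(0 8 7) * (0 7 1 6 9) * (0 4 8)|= 5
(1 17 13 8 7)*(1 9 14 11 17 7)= [0, 7, 2, 3, 4, 5, 6, 9, 1, 14, 10, 17, 12, 8, 11, 15, 16, 13]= (1 7 9 14 11 17 13 8)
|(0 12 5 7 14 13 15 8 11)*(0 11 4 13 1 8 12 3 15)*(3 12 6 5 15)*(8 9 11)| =|(0 12 15 6 5 7 14 1 9 11 8 4 13)| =13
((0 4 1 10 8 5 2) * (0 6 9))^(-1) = ((0 4 1 10 8 5 2 6 9))^(-1) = (0 9 6 2 5 8 10 1 4)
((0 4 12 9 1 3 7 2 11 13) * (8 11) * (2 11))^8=(0 13 11 7 3 1 9 12 4)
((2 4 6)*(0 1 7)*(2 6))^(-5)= (0 1 7)(2 4)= ((0 1 7)(2 4))^(-5)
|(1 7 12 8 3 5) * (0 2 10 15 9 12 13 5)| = 8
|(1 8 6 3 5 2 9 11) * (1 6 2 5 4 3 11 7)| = |(1 8 2 9 7)(3 4)(6 11)| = 10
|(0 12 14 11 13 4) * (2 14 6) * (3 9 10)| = |(0 12 6 2 14 11 13 4)(3 9 10)| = 24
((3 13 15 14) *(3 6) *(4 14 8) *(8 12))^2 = ((3 13 15 12 8 4 14 6))^2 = (3 15 8 14)(4 6 13 12)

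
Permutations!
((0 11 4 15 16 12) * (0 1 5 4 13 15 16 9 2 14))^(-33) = (0 13 9 14 11 15 2)(1 4 12 5 16)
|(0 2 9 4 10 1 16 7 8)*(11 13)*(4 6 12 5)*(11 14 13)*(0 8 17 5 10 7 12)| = |(0 2 9 6)(1 16 12 10)(4 7 17 5)(13 14)| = 4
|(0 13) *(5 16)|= 2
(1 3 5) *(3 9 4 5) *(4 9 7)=(9)(1 7 4 5)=[0, 7, 2, 3, 5, 1, 6, 4, 8, 9]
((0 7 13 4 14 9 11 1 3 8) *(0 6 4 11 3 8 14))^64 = (3 14 9)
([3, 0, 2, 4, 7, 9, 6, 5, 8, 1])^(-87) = [5, 7, 2, 9, 1, 3, 6, 0, 8, 4]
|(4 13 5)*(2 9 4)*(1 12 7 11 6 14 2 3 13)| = 9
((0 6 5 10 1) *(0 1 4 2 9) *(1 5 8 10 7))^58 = (0 8 4 9 6 10 2)(1 5 7)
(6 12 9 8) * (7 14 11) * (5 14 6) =(5 14 11 7 6 12 9 8) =[0, 1, 2, 3, 4, 14, 12, 6, 5, 8, 10, 7, 9, 13, 11]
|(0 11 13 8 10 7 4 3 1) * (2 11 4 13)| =4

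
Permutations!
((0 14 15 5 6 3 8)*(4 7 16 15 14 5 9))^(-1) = ((0 5 6 3 8)(4 7 16 15 9))^(-1) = (0 8 3 6 5)(4 9 15 16 7)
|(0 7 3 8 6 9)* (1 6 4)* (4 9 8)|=|(0 7 3 4 1 6 8 9)|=8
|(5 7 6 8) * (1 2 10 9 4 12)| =12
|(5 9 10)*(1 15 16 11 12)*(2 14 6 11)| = 24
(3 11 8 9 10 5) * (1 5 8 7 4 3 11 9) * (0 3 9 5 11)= [3, 11, 2, 5, 9, 0, 6, 4, 1, 10, 8, 7]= (0 3 5)(1 11 7 4 9 10 8)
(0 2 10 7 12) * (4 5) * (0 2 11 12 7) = (0 11 12 2 10)(4 5) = [11, 1, 10, 3, 5, 4, 6, 7, 8, 9, 0, 12, 2]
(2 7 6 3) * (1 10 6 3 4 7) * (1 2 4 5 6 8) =(1 10 8)(3 4 7)(5 6) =[0, 10, 2, 4, 7, 6, 5, 3, 1, 9, 8]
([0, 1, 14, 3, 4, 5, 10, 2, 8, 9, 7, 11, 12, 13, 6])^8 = [0, 1, 10, 3, 4, 5, 2, 6, 8, 9, 14, 11, 12, 13, 7]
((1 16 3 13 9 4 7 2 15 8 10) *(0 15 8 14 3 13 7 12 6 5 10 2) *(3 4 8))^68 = (0 12 1 8)(2 15 6 16)(3 14 5 13)(4 10 9 7)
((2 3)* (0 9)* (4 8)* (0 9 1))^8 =(9)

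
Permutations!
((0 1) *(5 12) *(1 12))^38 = (0 5)(1 12)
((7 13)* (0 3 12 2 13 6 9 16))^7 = (0 9 7 2 3 16 6 13 12) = ((0 3 12 2 13 7 6 9 16))^7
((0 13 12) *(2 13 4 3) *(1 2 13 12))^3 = ((0 4 3 13 1 2 12))^3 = (0 13 12 3 2 4 1)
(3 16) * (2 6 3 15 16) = [0, 1, 6, 2, 4, 5, 3, 7, 8, 9, 10, 11, 12, 13, 14, 16, 15] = (2 6 3)(15 16)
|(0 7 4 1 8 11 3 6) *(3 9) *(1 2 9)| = 21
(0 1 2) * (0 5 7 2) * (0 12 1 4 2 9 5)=(0 4 2)(1 12)(5 7 9)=[4, 12, 0, 3, 2, 7, 6, 9, 8, 5, 10, 11, 1]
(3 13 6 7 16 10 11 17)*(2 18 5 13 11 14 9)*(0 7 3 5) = [7, 1, 18, 11, 4, 13, 3, 16, 8, 2, 14, 17, 12, 6, 9, 15, 10, 5, 0] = (0 7 16 10 14 9 2 18)(3 11 17 5 13 6)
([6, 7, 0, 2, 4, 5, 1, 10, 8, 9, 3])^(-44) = (0 3 7 6 2 10 1)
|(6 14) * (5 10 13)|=|(5 10 13)(6 14)|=6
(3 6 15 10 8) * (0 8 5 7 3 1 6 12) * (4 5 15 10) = [8, 6, 2, 12, 5, 7, 10, 3, 1, 9, 15, 11, 0, 13, 14, 4] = (0 8 1 6 10 15 4 5 7 3 12)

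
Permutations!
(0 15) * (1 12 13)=(0 15)(1 12 13)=[15, 12, 2, 3, 4, 5, 6, 7, 8, 9, 10, 11, 13, 1, 14, 0]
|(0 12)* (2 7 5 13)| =|(0 12)(2 7 5 13)| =4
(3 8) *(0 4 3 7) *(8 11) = (0 4 3 11 8 7) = [4, 1, 2, 11, 3, 5, 6, 0, 7, 9, 10, 8]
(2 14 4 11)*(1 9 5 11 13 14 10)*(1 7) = (1 9 5 11 2 10 7)(4 13 14) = [0, 9, 10, 3, 13, 11, 6, 1, 8, 5, 7, 2, 12, 14, 4]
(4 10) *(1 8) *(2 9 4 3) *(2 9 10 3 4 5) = [0, 8, 10, 9, 3, 2, 6, 7, 1, 5, 4] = (1 8)(2 10 4 3 9 5)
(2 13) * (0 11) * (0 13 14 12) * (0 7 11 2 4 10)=(0 2 14 12 7 11 13 4 10)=[2, 1, 14, 3, 10, 5, 6, 11, 8, 9, 0, 13, 7, 4, 12]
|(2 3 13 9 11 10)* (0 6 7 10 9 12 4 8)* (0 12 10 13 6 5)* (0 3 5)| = |(2 5 3 6 7 13 10)(4 8 12)(9 11)| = 42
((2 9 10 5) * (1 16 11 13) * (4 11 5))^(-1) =((1 16 5 2 9 10 4 11 13))^(-1) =(1 13 11 4 10 9 2 5 16)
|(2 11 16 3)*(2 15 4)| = 6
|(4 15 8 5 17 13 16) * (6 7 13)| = |(4 15 8 5 17 6 7 13 16)| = 9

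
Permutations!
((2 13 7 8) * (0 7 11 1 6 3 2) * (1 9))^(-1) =(0 8 7)(1 9 11 13 2 3 6)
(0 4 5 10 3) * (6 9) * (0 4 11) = (0 11)(3 4 5 10)(6 9) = [11, 1, 2, 4, 5, 10, 9, 7, 8, 6, 3, 0]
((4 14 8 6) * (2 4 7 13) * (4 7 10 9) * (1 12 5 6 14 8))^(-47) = ((1 12 5 6 10 9 4 8 14)(2 7 13))^(-47) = (1 8 9 6 12 14 4 10 5)(2 7 13)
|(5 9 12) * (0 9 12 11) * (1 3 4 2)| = 12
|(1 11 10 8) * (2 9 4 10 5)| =8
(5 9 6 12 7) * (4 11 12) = [0, 1, 2, 3, 11, 9, 4, 5, 8, 6, 10, 12, 7] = (4 11 12 7 5 9 6)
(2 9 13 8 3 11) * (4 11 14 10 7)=(2 9 13 8 3 14 10 7 4 11)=[0, 1, 9, 14, 11, 5, 6, 4, 3, 13, 7, 2, 12, 8, 10]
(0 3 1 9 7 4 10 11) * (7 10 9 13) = (0 3 1 13 7 4 9 10 11) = [3, 13, 2, 1, 9, 5, 6, 4, 8, 10, 11, 0, 12, 7]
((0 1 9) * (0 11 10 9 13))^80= ((0 1 13)(9 11 10))^80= (0 13 1)(9 10 11)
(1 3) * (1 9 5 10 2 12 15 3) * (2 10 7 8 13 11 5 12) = (3 9 12 15)(5 7 8 13 11) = [0, 1, 2, 9, 4, 7, 6, 8, 13, 12, 10, 5, 15, 11, 14, 3]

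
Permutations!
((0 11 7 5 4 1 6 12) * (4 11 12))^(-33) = ((0 12)(1 6 4)(5 11 7))^(-33) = (0 12)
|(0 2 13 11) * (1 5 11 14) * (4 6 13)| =9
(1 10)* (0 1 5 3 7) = (0 1 10 5 3 7) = [1, 10, 2, 7, 4, 3, 6, 0, 8, 9, 5]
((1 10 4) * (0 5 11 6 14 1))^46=((0 5 11 6 14 1 10 4))^46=(0 10 14 11)(1 6 5 4)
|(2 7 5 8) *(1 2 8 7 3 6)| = 4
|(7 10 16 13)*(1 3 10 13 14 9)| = |(1 3 10 16 14 9)(7 13)| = 6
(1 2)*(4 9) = (1 2)(4 9) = [0, 2, 1, 3, 9, 5, 6, 7, 8, 4]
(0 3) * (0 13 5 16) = (0 3 13 5 16) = [3, 1, 2, 13, 4, 16, 6, 7, 8, 9, 10, 11, 12, 5, 14, 15, 0]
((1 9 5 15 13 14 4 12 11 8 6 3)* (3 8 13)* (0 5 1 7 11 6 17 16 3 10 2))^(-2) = (0 10 5 2 15)(3 17 6 4 13 7 16 8 12 14 11) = ((0 5 15 10 2)(1 9)(3 7 11 13 14 4 12 6 8 17 16))^(-2)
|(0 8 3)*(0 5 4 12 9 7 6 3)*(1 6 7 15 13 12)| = |(0 8)(1 6 3 5 4)(9 15 13 12)| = 20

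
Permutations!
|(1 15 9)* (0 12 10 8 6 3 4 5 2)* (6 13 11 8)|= 24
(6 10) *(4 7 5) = [0, 1, 2, 3, 7, 4, 10, 5, 8, 9, 6] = (4 7 5)(6 10)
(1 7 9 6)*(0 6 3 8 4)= [6, 7, 2, 8, 0, 5, 1, 9, 4, 3]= (0 6 1 7 9 3 8 4)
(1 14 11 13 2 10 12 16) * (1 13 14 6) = [0, 6, 10, 3, 4, 5, 1, 7, 8, 9, 12, 14, 16, 2, 11, 15, 13] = (1 6)(2 10 12 16 13)(11 14)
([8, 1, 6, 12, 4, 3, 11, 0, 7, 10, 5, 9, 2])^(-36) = (2 10)(3 11)(5 6)(9 12)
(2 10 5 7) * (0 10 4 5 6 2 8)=(0 10 6 2 4 5 7 8)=[10, 1, 4, 3, 5, 7, 2, 8, 0, 9, 6]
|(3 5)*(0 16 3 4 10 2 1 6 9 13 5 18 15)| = 40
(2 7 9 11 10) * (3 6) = (2 7 9 11 10)(3 6) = [0, 1, 7, 6, 4, 5, 3, 9, 8, 11, 2, 10]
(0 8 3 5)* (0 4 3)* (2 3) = [8, 1, 3, 5, 2, 4, 6, 7, 0] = (0 8)(2 3 5 4)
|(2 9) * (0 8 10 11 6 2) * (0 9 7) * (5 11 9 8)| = |(0 5 11 6 2 7)(8 10 9)| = 6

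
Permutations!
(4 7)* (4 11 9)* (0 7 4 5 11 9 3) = (0 7 9 5 11 3) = [7, 1, 2, 0, 4, 11, 6, 9, 8, 5, 10, 3]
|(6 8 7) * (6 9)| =4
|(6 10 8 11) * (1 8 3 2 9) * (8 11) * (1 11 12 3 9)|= |(1 12 3 2)(6 10 9 11)|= 4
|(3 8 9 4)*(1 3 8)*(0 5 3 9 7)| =8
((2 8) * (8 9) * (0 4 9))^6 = ((0 4 9 8 2))^6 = (0 4 9 8 2)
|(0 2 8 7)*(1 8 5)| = |(0 2 5 1 8 7)| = 6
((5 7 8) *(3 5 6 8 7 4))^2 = (8)(3 4 5)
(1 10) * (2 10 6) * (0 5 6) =(0 5 6 2 10 1) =[5, 0, 10, 3, 4, 6, 2, 7, 8, 9, 1]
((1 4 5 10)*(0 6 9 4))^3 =(0 4 1 9 10 6 5)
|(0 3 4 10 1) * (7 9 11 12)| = 20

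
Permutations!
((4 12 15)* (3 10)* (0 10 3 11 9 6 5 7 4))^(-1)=((0 10 11 9 6 5 7 4 12 15))^(-1)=(0 15 12 4 7 5 6 9 11 10)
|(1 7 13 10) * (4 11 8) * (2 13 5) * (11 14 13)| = 10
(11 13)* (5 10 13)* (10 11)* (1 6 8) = (1 6 8)(5 11)(10 13) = [0, 6, 2, 3, 4, 11, 8, 7, 1, 9, 13, 5, 12, 10]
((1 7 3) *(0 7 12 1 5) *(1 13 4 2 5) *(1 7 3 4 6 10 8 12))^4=((0 3 7 4 2 5)(6 10 8 12 13))^4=(0 2 7)(3 5 4)(6 13 12 8 10)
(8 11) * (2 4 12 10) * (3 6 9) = (2 4 12 10)(3 6 9)(8 11) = [0, 1, 4, 6, 12, 5, 9, 7, 11, 3, 2, 8, 10]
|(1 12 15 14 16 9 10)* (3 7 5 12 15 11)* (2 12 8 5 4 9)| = 12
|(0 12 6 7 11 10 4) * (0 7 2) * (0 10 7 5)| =14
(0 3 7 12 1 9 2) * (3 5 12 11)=(0 5 12 1 9 2)(3 7 11)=[5, 9, 0, 7, 4, 12, 6, 11, 8, 2, 10, 3, 1]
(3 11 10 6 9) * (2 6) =(2 6 9 3 11 10) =[0, 1, 6, 11, 4, 5, 9, 7, 8, 3, 2, 10]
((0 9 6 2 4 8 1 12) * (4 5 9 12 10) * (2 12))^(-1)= ((0 2 5 9 6 12)(1 10 4 8))^(-1)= (0 12 6 9 5 2)(1 8 4 10)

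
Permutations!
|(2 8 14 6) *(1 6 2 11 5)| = 12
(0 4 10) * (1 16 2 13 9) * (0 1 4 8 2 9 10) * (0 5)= [8, 16, 13, 3, 5, 0, 6, 7, 2, 4, 1, 11, 12, 10, 14, 15, 9]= (0 8 2 13 10 1 16 9 4 5)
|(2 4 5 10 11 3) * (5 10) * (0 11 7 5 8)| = |(0 11 3 2 4 10 7 5 8)| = 9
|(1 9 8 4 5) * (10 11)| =10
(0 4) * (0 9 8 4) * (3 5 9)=(3 5 9 8 4)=[0, 1, 2, 5, 3, 9, 6, 7, 4, 8]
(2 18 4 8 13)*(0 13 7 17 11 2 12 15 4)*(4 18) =(0 13 12 15 18)(2 4 8 7 17 11) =[13, 1, 4, 3, 8, 5, 6, 17, 7, 9, 10, 2, 15, 12, 14, 18, 16, 11, 0]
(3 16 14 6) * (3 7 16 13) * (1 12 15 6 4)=(1 12 15 6 7 16 14 4)(3 13)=[0, 12, 2, 13, 1, 5, 7, 16, 8, 9, 10, 11, 15, 3, 4, 6, 14]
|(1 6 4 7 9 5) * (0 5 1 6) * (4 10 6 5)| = 10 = |(0 4 7 9 1)(6 10)|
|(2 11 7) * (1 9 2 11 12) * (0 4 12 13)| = |(0 4 12 1 9 2 13)(7 11)| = 14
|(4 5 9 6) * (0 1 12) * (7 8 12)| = |(0 1 7 8 12)(4 5 9 6)| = 20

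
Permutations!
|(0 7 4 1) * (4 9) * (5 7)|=6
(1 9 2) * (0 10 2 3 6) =(0 10 2 1 9 3 6) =[10, 9, 1, 6, 4, 5, 0, 7, 8, 3, 2]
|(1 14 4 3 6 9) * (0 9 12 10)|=|(0 9 1 14 4 3 6 12 10)|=9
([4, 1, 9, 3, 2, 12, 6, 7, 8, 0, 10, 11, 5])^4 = (12)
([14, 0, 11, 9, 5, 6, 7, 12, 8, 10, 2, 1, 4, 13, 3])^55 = (0 1 11 2 10 9 3 14)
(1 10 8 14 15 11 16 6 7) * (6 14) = (1 10 8 6 7)(11 16 14 15) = [0, 10, 2, 3, 4, 5, 7, 1, 6, 9, 8, 16, 12, 13, 15, 11, 14]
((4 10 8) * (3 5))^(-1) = (3 5)(4 8 10)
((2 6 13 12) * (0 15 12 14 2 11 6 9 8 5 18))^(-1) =(0 18 5 8 9 2 14 13 6 11 12 15)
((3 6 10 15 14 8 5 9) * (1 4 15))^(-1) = (1 10 6 3 9 5 8 14 15 4)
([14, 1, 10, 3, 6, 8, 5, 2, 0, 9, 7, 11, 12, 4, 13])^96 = [5, 1, 2, 3, 14, 4, 13, 7, 6, 9, 10, 11, 12, 0, 8]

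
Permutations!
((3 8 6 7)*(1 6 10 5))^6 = (1 5 10 8 3 7 6)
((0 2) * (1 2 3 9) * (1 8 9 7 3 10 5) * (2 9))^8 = ((0 10 5 1 9 8 2)(3 7))^8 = (0 10 5 1 9 8 2)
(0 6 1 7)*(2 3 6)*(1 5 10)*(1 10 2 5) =[5, 7, 3, 6, 4, 2, 1, 0, 8, 9, 10] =(10)(0 5 2 3 6 1 7)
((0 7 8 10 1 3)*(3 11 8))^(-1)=((0 7 3)(1 11 8 10))^(-1)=(0 3 7)(1 10 8 11)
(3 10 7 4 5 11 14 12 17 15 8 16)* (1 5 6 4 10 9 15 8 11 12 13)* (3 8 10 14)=(1 5 12 17 10 7 14 13)(3 9 15 11)(4 6)(8 16)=[0, 5, 2, 9, 6, 12, 4, 14, 16, 15, 7, 3, 17, 1, 13, 11, 8, 10]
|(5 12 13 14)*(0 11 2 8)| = |(0 11 2 8)(5 12 13 14)| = 4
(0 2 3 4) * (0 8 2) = (2 3 4 8) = [0, 1, 3, 4, 8, 5, 6, 7, 2]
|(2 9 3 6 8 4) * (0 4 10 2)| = 6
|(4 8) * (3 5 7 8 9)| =6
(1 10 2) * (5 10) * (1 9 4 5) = (2 9 4 5 10) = [0, 1, 9, 3, 5, 10, 6, 7, 8, 4, 2]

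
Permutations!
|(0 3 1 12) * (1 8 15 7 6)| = 8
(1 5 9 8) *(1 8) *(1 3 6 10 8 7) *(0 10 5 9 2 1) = (0 10 8 7)(1 9 3 6 5 2) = [10, 9, 1, 6, 4, 2, 5, 0, 7, 3, 8]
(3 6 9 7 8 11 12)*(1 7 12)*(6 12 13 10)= [0, 7, 2, 12, 4, 5, 9, 8, 11, 13, 6, 1, 3, 10]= (1 7 8 11)(3 12)(6 9 13 10)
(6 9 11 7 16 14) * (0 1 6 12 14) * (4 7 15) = (0 1 6 9 11 15 4 7 16)(12 14) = [1, 6, 2, 3, 7, 5, 9, 16, 8, 11, 10, 15, 14, 13, 12, 4, 0]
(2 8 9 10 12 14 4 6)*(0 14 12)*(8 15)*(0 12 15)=(0 14 4 6 2)(8 9 10 12 15)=[14, 1, 0, 3, 6, 5, 2, 7, 9, 10, 12, 11, 15, 13, 4, 8]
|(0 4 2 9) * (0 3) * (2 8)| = 6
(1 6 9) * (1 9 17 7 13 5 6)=[0, 1, 2, 3, 4, 6, 17, 13, 8, 9, 10, 11, 12, 5, 14, 15, 16, 7]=(5 6 17 7 13)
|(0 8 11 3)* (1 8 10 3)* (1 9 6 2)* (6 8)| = |(0 10 3)(1 6 2)(8 11 9)| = 3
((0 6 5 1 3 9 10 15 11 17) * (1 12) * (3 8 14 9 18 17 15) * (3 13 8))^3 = ((0 6 5 12 1 3 18 17)(8 14 9 10 13)(11 15))^3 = (0 12 18 6 1 17 5 3)(8 10 14 13 9)(11 15)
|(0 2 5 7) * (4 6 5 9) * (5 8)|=8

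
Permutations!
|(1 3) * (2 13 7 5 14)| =10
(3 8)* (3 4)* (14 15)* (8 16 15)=(3 16 15 14 8 4)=[0, 1, 2, 16, 3, 5, 6, 7, 4, 9, 10, 11, 12, 13, 8, 14, 15]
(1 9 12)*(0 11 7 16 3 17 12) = (0 11 7 16 3 17 12 1 9) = [11, 9, 2, 17, 4, 5, 6, 16, 8, 0, 10, 7, 1, 13, 14, 15, 3, 12]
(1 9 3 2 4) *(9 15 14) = (1 15 14 9 3 2 4) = [0, 15, 4, 2, 1, 5, 6, 7, 8, 3, 10, 11, 12, 13, 9, 14]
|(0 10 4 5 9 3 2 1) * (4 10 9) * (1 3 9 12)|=6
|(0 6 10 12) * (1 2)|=4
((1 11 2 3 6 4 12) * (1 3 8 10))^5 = ((1 11 2 8 10)(3 6 4 12))^5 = (3 6 4 12)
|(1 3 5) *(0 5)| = |(0 5 1 3)| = 4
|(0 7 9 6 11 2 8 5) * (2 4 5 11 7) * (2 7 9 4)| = 12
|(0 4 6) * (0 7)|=4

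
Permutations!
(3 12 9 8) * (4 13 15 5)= [0, 1, 2, 12, 13, 4, 6, 7, 3, 8, 10, 11, 9, 15, 14, 5]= (3 12 9 8)(4 13 15 5)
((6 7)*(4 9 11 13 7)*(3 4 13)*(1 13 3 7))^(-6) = ((1 13)(3 4 9 11 7 6))^(-6) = (13)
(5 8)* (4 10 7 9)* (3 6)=(3 6)(4 10 7 9)(5 8)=[0, 1, 2, 6, 10, 8, 3, 9, 5, 4, 7]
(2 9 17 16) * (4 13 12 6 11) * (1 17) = (1 17 16 2 9)(4 13 12 6 11) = [0, 17, 9, 3, 13, 5, 11, 7, 8, 1, 10, 4, 6, 12, 14, 15, 2, 16]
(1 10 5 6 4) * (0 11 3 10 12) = (0 11 3 10 5 6 4 1 12) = [11, 12, 2, 10, 1, 6, 4, 7, 8, 9, 5, 3, 0]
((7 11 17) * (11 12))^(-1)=((7 12 11 17))^(-1)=(7 17 11 12)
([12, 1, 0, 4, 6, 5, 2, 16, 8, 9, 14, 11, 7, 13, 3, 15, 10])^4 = (0 10 6 7 3)(2 16 4 12 14)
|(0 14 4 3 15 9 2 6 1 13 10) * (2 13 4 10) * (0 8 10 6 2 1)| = 6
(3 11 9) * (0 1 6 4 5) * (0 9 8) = (0 1 6 4 5 9 3 11 8) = [1, 6, 2, 11, 5, 9, 4, 7, 0, 3, 10, 8]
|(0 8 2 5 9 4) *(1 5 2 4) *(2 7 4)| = |(0 8 2 7 4)(1 5 9)| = 15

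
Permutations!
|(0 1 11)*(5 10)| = 6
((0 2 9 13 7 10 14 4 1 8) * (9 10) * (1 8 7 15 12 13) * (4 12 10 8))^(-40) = ((0 2 8)(1 7 9)(10 14 12 13 15))^(-40) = (15)(0 8 2)(1 9 7)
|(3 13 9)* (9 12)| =|(3 13 12 9)| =4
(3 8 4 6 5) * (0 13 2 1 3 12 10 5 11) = (0 13 2 1 3 8 4 6 11)(5 12 10) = [13, 3, 1, 8, 6, 12, 11, 7, 4, 9, 5, 0, 10, 2]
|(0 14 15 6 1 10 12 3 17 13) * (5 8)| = 10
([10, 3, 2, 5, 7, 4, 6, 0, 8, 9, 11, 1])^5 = (0 5 11 7 3 10 4 1)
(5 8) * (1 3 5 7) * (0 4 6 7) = (0 4 6 7 1 3 5 8) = [4, 3, 2, 5, 6, 8, 7, 1, 0]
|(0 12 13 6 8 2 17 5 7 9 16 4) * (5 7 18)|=22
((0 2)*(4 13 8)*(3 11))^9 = ((0 2)(3 11)(4 13 8))^9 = (13)(0 2)(3 11)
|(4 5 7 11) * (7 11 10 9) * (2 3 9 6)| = 6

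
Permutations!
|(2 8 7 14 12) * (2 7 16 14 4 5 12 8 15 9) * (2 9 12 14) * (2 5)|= 20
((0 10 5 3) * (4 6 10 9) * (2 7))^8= (0 9 4 6 10 5 3)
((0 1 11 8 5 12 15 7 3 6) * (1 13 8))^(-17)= ((0 13 8 5 12 15 7 3 6)(1 11))^(-17)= (0 13 8 5 12 15 7 3 6)(1 11)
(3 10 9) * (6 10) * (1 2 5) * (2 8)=(1 8 2 5)(3 6 10 9)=[0, 8, 5, 6, 4, 1, 10, 7, 2, 3, 9]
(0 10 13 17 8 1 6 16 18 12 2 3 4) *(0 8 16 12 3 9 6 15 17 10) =(1 15 17 16 18 3 4 8)(2 9 6 12)(10 13) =[0, 15, 9, 4, 8, 5, 12, 7, 1, 6, 13, 11, 2, 10, 14, 17, 18, 16, 3]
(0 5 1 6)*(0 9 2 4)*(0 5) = (1 6 9 2 4 5) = [0, 6, 4, 3, 5, 1, 9, 7, 8, 2]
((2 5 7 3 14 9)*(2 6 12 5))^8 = ((3 14 9 6 12 5 7))^8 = (3 14 9 6 12 5 7)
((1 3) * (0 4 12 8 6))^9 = ((0 4 12 8 6)(1 3))^9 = (0 6 8 12 4)(1 3)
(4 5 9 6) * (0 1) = (0 1)(4 5 9 6) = [1, 0, 2, 3, 5, 9, 4, 7, 8, 6]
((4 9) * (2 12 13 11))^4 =(13)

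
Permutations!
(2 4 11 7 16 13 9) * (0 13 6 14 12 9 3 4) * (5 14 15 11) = (0 13 3 4 5 14 12 9 2)(6 15 11 7 16) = [13, 1, 0, 4, 5, 14, 15, 16, 8, 2, 10, 7, 9, 3, 12, 11, 6]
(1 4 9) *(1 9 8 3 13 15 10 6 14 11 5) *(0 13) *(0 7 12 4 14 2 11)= (0 13 15 10 6 2 11 5 1 14)(3 7 12 4 8)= [13, 14, 11, 7, 8, 1, 2, 12, 3, 9, 6, 5, 4, 15, 0, 10]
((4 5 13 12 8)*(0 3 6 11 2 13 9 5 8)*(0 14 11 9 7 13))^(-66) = (14) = ((0 3 6 9 5 7 13 12 14 11 2)(4 8))^(-66)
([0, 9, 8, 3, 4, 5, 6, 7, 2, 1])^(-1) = (1 9)(2 8)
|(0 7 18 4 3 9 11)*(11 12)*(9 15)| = |(0 7 18 4 3 15 9 12 11)| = 9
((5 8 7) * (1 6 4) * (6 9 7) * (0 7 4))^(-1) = ((0 7 5 8 6)(1 9 4))^(-1) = (0 6 8 5 7)(1 4 9)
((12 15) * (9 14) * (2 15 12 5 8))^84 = (15)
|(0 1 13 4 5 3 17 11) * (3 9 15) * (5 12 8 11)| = 35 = |(0 1 13 4 12 8 11)(3 17 5 9 15)|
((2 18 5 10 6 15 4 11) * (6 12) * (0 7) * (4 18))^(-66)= (18)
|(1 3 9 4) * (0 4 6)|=|(0 4 1 3 9 6)|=6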